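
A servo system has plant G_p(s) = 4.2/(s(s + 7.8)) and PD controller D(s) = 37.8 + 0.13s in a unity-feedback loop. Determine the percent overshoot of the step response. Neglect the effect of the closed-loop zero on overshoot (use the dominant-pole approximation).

Forward path: (37.8 + 0.13s)·4.2/(s(s+7.8)). The closed-loop characteristic equation is s² + (7.8 + 4.2·0.13)s + 4.2·37.8 = 0.
That is s² + 8.346s + 158.8 = 0, so ω_n = 12.6 rad/s and ζ = 8.346/(2·12.6) = 0.3312.
%OS = 100·exp(−πζ/√(1−ζ²)) = 33.2%.

33.2%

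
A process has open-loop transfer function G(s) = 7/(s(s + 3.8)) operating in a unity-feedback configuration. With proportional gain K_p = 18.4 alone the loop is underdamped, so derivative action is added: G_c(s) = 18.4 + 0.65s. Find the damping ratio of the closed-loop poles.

Forward path: (18.4 + 0.65s)·7/(s(s+3.8)). The closed-loop characteristic equation is s² + (3.8 + 7·0.65)s + 7·18.4 = 0.
That is s² + 8.35s + 128.8 = 0, so ω_n = 11.35 rad/s and ζ = 8.35/(2·11.35) = 0.3679.

ζ = 0.368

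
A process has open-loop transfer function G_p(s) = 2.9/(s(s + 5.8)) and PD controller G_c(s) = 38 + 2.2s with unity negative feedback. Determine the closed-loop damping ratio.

ζ = 0.58

Forward path: (38 + 2.2s)·2.9/(s(s+5.8)). The closed-loop characteristic equation is s² + (5.8 + 2.9·2.2)s + 2.9·38 = 0.
That is s² + 12.18s + 110.2 = 0, so ω_n = 10.5 rad/s and ζ = 12.18/(2·10.5) = 0.5801.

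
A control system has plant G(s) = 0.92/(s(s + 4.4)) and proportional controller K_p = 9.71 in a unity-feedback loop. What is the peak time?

T_p = 1.55 s

From 1 + K_pG(s) = 0: s² + 4.4s + 8.933 = 0 ⇒ ω_n = 2.989, ζ = 0.7361.
Damped frequency ω_d = ω_n√(1−ζ²) = 2.023 rad/s, so peak time T_p = π/ω_d = 1.55 s.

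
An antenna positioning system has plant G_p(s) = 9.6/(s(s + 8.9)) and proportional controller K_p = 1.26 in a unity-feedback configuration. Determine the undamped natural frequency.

ω_n = 3.48 rad/s

The closed-loop denominator is s(s+8.9) + 1.26·9.6 = s² + 8.9s + 12.1.
So ω_n² = 12.1 ⇒ ω_n = 3.478 rad/s, and ζ = 8.9/(2ω_n) = 1.28.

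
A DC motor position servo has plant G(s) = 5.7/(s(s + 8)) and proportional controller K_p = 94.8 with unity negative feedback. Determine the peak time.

T_p = 0.137 s

From 1 + K_pG(s) = 0: s² + 8s + 540.4 = 0 ⇒ ω_n = 23.25, ζ = 0.1721.
Damped frequency ω_d = ω_n√(1−ζ²) = 22.9 rad/s, so peak time T_p = π/ω_d = 0.137 s.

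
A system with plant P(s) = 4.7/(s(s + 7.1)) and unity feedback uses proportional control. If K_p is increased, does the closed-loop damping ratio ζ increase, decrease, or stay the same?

decrease

ζ = 7.1/(2√(4.7K_p)); increasing K_p raises the denominator, so ζ falls.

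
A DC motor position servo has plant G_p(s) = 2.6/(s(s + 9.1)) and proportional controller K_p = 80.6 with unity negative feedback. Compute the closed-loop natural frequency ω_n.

The closed-loop denominator is s(s+9.1) + 80.6·2.6 = s² + 9.1s + 209.6.
So ω_n² = 209.6 ⇒ ω_n = 14.48 rad/s, and ζ = 9.1/(2ω_n) = 0.314.

ω_n = 14.5 rad/s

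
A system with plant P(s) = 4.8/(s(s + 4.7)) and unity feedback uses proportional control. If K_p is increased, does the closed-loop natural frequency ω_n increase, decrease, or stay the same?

ω_n = √(4.8·K_p), which grows with K_p.

increase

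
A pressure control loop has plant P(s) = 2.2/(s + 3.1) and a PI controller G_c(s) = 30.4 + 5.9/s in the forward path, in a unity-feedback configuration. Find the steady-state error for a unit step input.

0

The open loop G_c(s)P(s) has a pole at the origin (type 1), so the static position error constant is infinite and e_ss = 1/(1+∞) = 0.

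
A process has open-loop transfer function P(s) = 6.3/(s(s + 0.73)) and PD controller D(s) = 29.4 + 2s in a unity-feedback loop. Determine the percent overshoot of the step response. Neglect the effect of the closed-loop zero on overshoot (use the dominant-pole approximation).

17.1%

Forward path: (29.4 + 2s)·6.3/(s(s+0.73)). The closed-loop characteristic equation is s² + (0.73 + 6.3·2)s + 6.3·29.4 = 0.
That is s² + 13.33s + 185.2 = 0, so ω_n = 13.61 rad/s and ζ = 13.33/(2·13.61) = 0.4897.
%OS = 100·exp(−πζ/√(1−ζ²)) = 17.1%.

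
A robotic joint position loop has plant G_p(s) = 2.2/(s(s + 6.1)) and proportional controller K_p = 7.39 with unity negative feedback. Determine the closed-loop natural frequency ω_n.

ω_n = 4.03 rad/s

1 + K_p·G_p(s) = 0 gives s² + 6.1s + 16.26 = 0.
Matching s² + 2ζω_n s + ω_n²: ω_n = √16.26 = 4.032 rad/s and 2ζω_n = 6.1, so ζ = 6.1/(2·4.032) = 0.756.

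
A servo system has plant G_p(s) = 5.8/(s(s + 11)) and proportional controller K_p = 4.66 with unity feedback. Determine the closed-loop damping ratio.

ζ = 1.06

1 + K_p·G_p(s) = 0 gives s² + 11s + 27.03 = 0.
So ω_n² = 27.03 ⇒ ω_n = 5.199 rad/s, and ζ = 11/(2ω_n) = 1.06.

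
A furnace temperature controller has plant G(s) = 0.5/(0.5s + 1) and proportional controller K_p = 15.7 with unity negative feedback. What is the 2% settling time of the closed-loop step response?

T_s ≈ 0.226 s

Closed loop: T(s) = K_p·G/(1+K_p·G) = 7.85/(0.5s + 1 + 7.85), with pole at s = −(1 + 7.85)/0.5 = −17.7.
τ = 1/17.7 = 0.0565 s, so 2% settling time ≈ 4τ = 0.226 s.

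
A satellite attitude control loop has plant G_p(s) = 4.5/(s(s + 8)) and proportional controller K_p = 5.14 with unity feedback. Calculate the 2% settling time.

T_s ≈ 1 s

The closed-loop denominator s² + 8s + 23.13 gives ω_n = √23.13 = 4.809 and ζ = 8/(2ω_n) = 0.8317.
2% settling time T_s ≈ 4/(ζω_n) = 4/4 = 1 s.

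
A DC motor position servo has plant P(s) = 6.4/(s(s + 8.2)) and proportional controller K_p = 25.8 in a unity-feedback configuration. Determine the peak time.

T_p = 0.258 s

Closed-loop characteristic equation: s² + 8.2s + 165.1 = 0, so ω_n = 12.85 rad/s and ζ = 8.2/(2·12.85) = 0.3191.
Damped frequency ω_d = ω_n√(1−ζ²) = 12.18 rad/s, so peak time T_p = π/ω_d = 0.258 s.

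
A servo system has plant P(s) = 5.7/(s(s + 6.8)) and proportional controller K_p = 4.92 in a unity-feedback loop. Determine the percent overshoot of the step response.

7.2%

From 1 + K_pP(s) = 0: s² + 6.8s + 28.04 = 0 ⇒ ω_n = 5.296, ζ = 0.642.
%OS = 100·exp(−πζ/√(1−ζ²)) = 100·exp(−π·0.642/√0.5878) = 7.2%.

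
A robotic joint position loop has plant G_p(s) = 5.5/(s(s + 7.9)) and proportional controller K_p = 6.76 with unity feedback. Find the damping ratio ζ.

The closed-loop denominator is s(s+7.9) + 6.76·5.5 = s² + 7.9s + 37.18.
Matching s² + 2ζω_n s + ω_n²: ω_n = √37.18 = 6.098 rad/s and 2ζω_n = 7.9, so ζ = 7.9/(2·6.098) = 0.648.

ζ = 0.648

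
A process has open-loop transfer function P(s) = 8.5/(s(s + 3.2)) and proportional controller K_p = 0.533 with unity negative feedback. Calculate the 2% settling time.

From 1 + K_pP(s) = 0: s² + 3.2s + 4.53 = 0 ⇒ ω_n = 2.128, ζ = 0.7517.
2% settling time T_s ≈ 4/(ζω_n) = 4/1.6 = 2.5 s.

T_s ≈ 2.5 s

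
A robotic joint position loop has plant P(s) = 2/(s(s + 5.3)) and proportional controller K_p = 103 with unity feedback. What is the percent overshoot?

55.4%

Closed-loop characteristic equation: s² + 5.3s + 206 = 0, so ω_n = 14.35 rad/s and ζ = 5.3/(2·14.35) = 0.1846.
%OS = 100·exp(−πζ/√(1−ζ²)) = 100·exp(−π·0.1846/√0.9659) = 55.4%.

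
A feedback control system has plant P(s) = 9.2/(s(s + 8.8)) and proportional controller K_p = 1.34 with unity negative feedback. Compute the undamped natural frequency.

1 + K_p·P(s) = 0 gives s² + 8.8s + 12.33 = 0.
Matching s² + 2ζω_n s + ω_n²: ω_n = √12.33 = 3.511 rad/s and 2ζω_n = 8.8, so ζ = 8.8/(2·3.511) = 1.25.

ω_n = 3.51 rad/s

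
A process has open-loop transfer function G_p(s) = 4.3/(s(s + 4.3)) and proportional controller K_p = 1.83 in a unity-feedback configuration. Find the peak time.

From 1 + K_pG_p(s) = 0: s² + 4.3s + 7.869 = 0 ⇒ ω_n = 2.805, ζ = 0.7664.
Damped frequency ω_d = ω_n√(1−ζ²) = 1.802 rad/s, so peak time T_p = π/ω_d = 1.74 s.

T_p = 1.74 s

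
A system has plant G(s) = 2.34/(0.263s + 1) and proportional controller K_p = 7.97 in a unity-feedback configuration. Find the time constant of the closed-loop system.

Closed loop: T(s) = K_p·G/(1+K_p·G) = 18.65/(0.263s + 1 + 18.65), with pole at s = −(1 + 18.65)/0.263 = −74.71.
Closed-loop time constant τ = 1/74.71 = 0.0134 s.

τ = 0.0134 s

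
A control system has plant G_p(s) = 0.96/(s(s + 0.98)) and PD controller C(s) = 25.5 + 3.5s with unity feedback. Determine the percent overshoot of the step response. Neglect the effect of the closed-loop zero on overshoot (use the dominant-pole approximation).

21.6%

Forward path: (25.5 + 3.5s)·0.96/(s(s+0.98)). The closed-loop characteristic equation is s² + (0.98 + 0.96·3.5)s + 0.96·25.5 = 0.
That is s² + 4.34s + 24.48 = 0, so ω_n = 4.948 rad/s and ζ = 4.34/(2·4.948) = 0.4386.
%OS = 100·exp(−πζ/√(1−ζ²)) = 21.6%.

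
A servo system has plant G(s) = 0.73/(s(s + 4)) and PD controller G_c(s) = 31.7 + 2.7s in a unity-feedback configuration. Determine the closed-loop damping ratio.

ζ = 0.621

Forward path: (31.7 + 2.7s)·0.73/(s(s+4)). The closed-loop characteristic equation is s² + (4 + 0.73·2.7)s + 0.73·31.7 = 0.
That is s² + 5.971s + 23.14 = 0, so ω_n = 4.811 rad/s and ζ = 5.971/(2·4.811) = 0.6206.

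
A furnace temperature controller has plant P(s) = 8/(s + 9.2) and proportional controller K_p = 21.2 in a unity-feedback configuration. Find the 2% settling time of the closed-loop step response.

T_s ≈ 0.0224 s

Closed-loop transfer function: T(s) = K_p·P(s)/(1 + K_p·P(s)) = 169.6/(s + 9.2 + 169.6) = 169.6/(s + 178.8).
Time constant τ = 1/178.8 = 0.005593 s, so the 2% settling time is about 4τ = 0.0224 s.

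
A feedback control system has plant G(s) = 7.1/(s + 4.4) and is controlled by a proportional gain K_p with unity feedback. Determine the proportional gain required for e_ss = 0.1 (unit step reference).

Steady-state error for a unit step on this type-0 loop is 1/(1 + K_p·G(0)).
G(0) = 1.614. Require 1/(1 + K_p·1.614) = 0.1, so 1 + 1.614·K_p = 10.
K_p = (10 − 1)/1.614 = 5.58.

K_p = 5.58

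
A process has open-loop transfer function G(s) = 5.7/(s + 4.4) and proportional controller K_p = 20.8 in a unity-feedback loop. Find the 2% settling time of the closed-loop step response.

Closed-loop transfer function: T(s) = K_p·G(s)/(1 + K_p·G(s)) = 118.6/(s + 4.4 + 118.6) = 118.6/(s + 123).
Time constant τ = 1/123 = 0.008133 s, so the 2% settling time is about 4τ = 0.0325 s.

T_s ≈ 0.0325 s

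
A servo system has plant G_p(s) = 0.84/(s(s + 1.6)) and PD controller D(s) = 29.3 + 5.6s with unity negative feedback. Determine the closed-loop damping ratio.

Forward path: (29.3 + 5.6s)·0.84/(s(s+1.6)). The closed-loop characteristic equation is s² + (1.6 + 0.84·5.6)s + 0.84·29.3 = 0.
That is s² + 6.304s + 24.61 = 0, so ω_n = 4.961 rad/s and ζ = 6.304/(2·4.961) = 0.6353.

ζ = 0.635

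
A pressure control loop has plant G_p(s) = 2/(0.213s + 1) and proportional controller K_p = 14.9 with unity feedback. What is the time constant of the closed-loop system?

τ = 0.00692 s

Closed loop: T(s) = K_p·G_p/(1+K_p·G_p) = 29.8/(0.213s + 1 + 29.8), with pole at s = −(1 + 29.8)/0.213 = −144.6.
Closed-loop time constant τ = 1/144.6 = 0.00692 s.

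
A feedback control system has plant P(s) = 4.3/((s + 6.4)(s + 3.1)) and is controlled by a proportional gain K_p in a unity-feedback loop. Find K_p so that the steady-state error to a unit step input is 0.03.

For a type-0 loop with proportional control, e_ss = 1/(1 + K_p·P(0)).
P(0) = 0.2167. Require 1/(1 + K_p·0.2167) = 0.03, so 1 + 0.2167·K_p = 33.33.
K_p = (33.33 − 1)/0.2167 = 149.

K_p = 149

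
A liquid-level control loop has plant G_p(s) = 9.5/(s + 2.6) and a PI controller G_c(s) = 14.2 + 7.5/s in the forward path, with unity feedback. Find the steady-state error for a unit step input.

The open loop G_c(s)G_p(s) has a pole at the origin (type 1), so the static position error constant is infinite and e_ss = 1/(1+∞) = 0.

0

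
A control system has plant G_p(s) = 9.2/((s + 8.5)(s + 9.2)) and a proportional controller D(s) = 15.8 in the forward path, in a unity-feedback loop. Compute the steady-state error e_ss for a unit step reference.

The loop is type 0. Static position error constant K_pos = D(0)·G_p(0) = 15.8·0.1176 = 1.859.
Steady-state error to a unit step: e_ss = 1/(1+K_pos) = 1/2.859 = 0.35.

0.35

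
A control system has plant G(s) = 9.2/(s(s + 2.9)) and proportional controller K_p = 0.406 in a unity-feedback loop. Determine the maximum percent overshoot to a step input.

Closed-loop characteristic equation: s² + 2.9s + 3.735 = 0, so ω_n = 1.933 rad/s and ζ = 2.9/(2·1.933) = 0.7503.
%OS = 100·exp(−πζ/√(1−ζ²)) = 100·exp(−π·0.7503/√0.4371) = 2.83%.

2.83%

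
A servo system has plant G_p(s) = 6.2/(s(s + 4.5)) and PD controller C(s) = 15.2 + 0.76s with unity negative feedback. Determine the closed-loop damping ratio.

Forward path: (15.2 + 0.76s)·6.2/(s(s+4.5)). The closed-loop characteristic equation is s² + (4.5 + 6.2·0.76)s + 6.2·15.2 = 0.
That is s² + 9.212s + 94.24 = 0, so ω_n = 9.708 rad/s and ζ = 9.212/(2·9.708) = 0.4745.

ζ = 0.474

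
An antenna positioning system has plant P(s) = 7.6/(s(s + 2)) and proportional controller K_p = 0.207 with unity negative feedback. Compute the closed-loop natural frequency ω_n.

1 + K_p·P(s) = 0 gives s² + 2s + 1.573 = 0.
So ω_n² = 1.573 ⇒ ω_n = 1.254 rad/s, and ζ = 2/(2ω_n) = 0.797.

ω_n = 1.25 rad/s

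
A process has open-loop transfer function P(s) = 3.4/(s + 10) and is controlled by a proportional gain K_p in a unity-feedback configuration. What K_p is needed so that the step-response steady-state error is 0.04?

K_p = 70.6

For a type-0 loop with proportional control, e_ss = 1/(1 + K_p·P(0)).
P(0) = 0.34. Require 1/(1 + K_p·0.34) = 0.04, so 1 + 0.34·K_p = 25.
K_p = (25 − 1)/0.34 = 70.6.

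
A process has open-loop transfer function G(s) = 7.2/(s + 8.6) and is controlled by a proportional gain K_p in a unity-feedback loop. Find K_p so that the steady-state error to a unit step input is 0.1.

Steady-state error for a unit step on this type-0 loop is 1/(1 + K_p·G(0)).
G(0) = 0.8372. Require 1/(1 + K_p·0.8372) = 0.1, so 1 + 0.8372·K_p = 10.
K_p = (10 − 1)/0.8372 = 10.8.

K_p = 10.8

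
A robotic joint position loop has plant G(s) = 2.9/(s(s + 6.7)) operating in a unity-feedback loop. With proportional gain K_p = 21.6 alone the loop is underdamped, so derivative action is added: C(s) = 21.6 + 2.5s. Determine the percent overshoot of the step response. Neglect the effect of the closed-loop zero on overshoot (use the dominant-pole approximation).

0.286%

Forward path: (21.6 + 2.5s)·2.9/(s(s+6.7)). The closed-loop characteristic equation is s² + (6.7 + 2.9·2.5)s + 2.9·21.6 = 0.
That is s² + 13.95s + 62.64 = 0, so ω_n = 7.915 rad/s and ζ = 13.95/(2·7.915) = 0.8813.
%OS = 100·exp(−πζ/√(1−ζ²)) = 0.286%.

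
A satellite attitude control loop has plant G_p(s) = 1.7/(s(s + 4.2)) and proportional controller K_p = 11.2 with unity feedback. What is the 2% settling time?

T_s ≈ 1.9 s

Closed-loop characteristic equation: s² + 4.2s + 19.04 = 0, so ω_n = 4.363 rad/s and ζ = 4.2/(2·4.363) = 0.4813.
2% settling time T_s ≈ 4/(ζω_n) = 4/2.1 = 1.9 s.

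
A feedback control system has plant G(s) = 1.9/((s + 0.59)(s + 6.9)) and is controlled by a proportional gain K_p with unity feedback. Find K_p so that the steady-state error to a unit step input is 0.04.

For a type-0 loop with proportional control, e_ss = 1/(1 + K_p·G(0)).
G(0) = 0.4667. Require 1/(1 + K_p·0.4667) = 0.04, so 1 + 0.4667·K_p = 25.
K_p = (25 − 1)/0.4667 = 51.4.

K_p = 51.4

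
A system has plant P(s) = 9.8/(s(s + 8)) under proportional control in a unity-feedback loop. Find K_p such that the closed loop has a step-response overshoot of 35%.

From %OS = 100·exp(−πζ/√(1−ζ²)) = 35%, ζ = −ln(0.35)/√(π²+ln²(0.35)) = 0.3169.
Characteristic equation s² + 8s + 9.8K_p = 0 gives ζ = 8/(2√(9.8K_p)).
Setting ζ = 0.3169: √(9.8K_p) = 8/(2·0.3169) = 12.62, so K_p = 159.3/9.8 = 16.3.

K_p = 16.3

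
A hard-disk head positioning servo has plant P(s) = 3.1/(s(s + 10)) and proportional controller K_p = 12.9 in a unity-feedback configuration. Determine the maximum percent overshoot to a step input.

From 1 + K_pP(s) = 0: s² + 10s + 39.99 = 0 ⇒ ω_n = 6.324, ζ = 0.7907.
%OS = 100·exp(−πζ/√(1−ζ²)) = 100·exp(−π·0.7907/√0.3748) = 1.73%.

1.73%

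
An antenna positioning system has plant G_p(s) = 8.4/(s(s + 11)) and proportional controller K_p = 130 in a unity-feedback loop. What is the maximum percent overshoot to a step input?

From 1 + K_pG_p(s) = 0: s² + 11s + 1092 = 0 ⇒ ω_n = 33.05, ζ = 0.1664.
%OS = 100·exp(−πζ/√(1−ζ²)) = 100·exp(−π·0.1664/√0.9723) = 58.8%.

58.8%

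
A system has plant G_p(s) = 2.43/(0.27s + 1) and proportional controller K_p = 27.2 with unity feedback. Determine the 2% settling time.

Closed loop: T(s) = K_p·G_p/(1+K_p·G_p) = 66.1/(0.27s + 1 + 66.1), with pole at s = −(1 + 66.1)/0.27 = −248.5.
τ = 1/248.5 = 0.004024 s, so 2% settling time ≈ 4τ = 0.0161 s.

T_s ≈ 0.0161 s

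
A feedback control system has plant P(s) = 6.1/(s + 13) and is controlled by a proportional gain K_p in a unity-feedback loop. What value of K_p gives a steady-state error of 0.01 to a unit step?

K_p = 211

The loop is type 0, so e_ss(step) = 1/(1 + K_pos) with K_pos = K_p·P(0).
P(0) = 0.4692. Require 1/(1 + K_p·0.4692) = 0.01, so 1 + 0.4692·K_p = 100.
K_p = (100 − 1)/0.4692 = 211.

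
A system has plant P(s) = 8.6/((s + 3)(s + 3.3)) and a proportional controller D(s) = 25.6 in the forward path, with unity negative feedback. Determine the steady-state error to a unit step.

The loop is type 0. Static position error constant K_pos = D(0)·P(0) = 25.6·0.8687 = 22.24.
Steady-state error to a unit step: e_ss = 1/(1+K_pos) = 1/23.24 = 0.043.

0.043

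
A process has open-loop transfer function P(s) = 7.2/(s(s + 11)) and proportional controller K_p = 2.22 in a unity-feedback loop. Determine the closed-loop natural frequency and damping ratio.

ω_n = 4 rad/s, ζ = 1.38

The closed-loop denominator is s(s+11) + 2.22·7.2 = s² + 11s + 15.98.
So ω_n² = 15.98 ⇒ ω_n = 3.998 rad/s, and ζ = 11/(2ω_n) = 1.38.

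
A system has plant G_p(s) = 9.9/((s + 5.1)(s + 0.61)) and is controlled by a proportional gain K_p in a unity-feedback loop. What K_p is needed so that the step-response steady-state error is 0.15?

K_p = 1.78

Steady-state error for a unit step on this type-0 loop is 1/(1 + K_p·G_p(0)).
G_p(0) = 3.182. Require 1/(1 + K_p·3.182) = 0.15, so 1 + 3.182·K_p = 6.667.
K_p = (6.667 − 1)/3.182 = 1.78.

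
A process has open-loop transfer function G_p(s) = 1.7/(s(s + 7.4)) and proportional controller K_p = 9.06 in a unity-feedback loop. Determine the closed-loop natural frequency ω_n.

ω_n = 3.92 rad/s

With unity feedback the closed-loop characteristic equation is s² + 7.4s + 9.06·1.7 = s² + 7.4s + 15.4 = 0.
So ω_n² = 15.4 ⇒ ω_n = 3.925 rad/s, and ζ = 7.4/(2ω_n) = 0.943.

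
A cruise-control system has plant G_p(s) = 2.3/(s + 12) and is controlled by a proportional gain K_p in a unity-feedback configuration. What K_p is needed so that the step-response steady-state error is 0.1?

K_p = 47

Steady-state error for a unit step on this type-0 loop is 1/(1 + K_p·G_p(0)).
G_p(0) = 0.1917. Require 1/(1 + K_p·0.1917) = 0.1, so 1 + 0.1917·K_p = 10.
K_p = (10 − 1)/0.1917 = 47.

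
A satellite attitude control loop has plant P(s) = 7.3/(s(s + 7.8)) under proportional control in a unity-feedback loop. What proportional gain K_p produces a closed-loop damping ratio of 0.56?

K_p = 6.64

Closed-loop characteristic equation: s² + 7.8s + K_p·7.3 = 0.
So ω_n = √(7.3K_p) and 2ζω_n = 7.8, giving ζ = 7.8/(2√(7.3K_p)).
Setting ζ = 0.56: √(7.3K_p) = 7.8/(2·0.56) = 6.964, so K_p = 48.5/7.3 = 6.64.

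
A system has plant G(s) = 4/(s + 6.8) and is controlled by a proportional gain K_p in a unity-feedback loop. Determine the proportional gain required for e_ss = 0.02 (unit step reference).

Steady-state error for a unit step on this type-0 loop is 1/(1 + K_p·G(0)).
G(0) = 0.5882. Require 1/(1 + K_p·0.5882) = 0.02, so 1 + 0.5882·K_p = 50.
K_p = (50 − 1)/0.5882 = 83.3.

K_p = 83.3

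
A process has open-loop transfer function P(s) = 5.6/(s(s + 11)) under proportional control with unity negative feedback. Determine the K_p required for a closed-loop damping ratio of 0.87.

K_p = 7.14

Closed-loop characteristic equation: s² + 11s + K_p·5.6 = 0.
So ω_n = √(5.6K_p) and 2ζω_n = 11, giving ζ = 11/(2√(5.6K_p)).
Setting ζ = 0.87: √(5.6K_p) = 11/(2·0.87) = 6.322, so K_p = 39.97/5.6 = 7.14.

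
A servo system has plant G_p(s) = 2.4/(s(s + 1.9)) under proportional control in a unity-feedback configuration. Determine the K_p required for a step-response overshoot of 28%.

From %OS = 100·exp(−πζ/√(1−ζ²)) = 28%, ζ = −ln(0.28)/√(π²+ln²(0.28)) = 0.3755.
Characteristic equation s² + 1.9s + 2.4K_p = 0 gives ζ = 1.9/(2√(2.4K_p)).
Setting ζ = 0.3755: √(2.4K_p) = 1.9/(2·0.3755) = 2.53, so K_p = 6.399/2.4 = 2.67.

K_p = 2.67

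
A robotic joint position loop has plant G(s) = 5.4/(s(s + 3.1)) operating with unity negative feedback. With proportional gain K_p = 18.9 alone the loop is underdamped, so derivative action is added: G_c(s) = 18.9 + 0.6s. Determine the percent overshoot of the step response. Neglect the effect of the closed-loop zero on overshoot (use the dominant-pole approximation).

Forward path: (18.9 + 0.6s)·5.4/(s(s+3.1)). The closed-loop characteristic equation is s² + (3.1 + 5.4·0.6)s + 5.4·18.9 = 0.
That is s² + 6.34s + 102.1 = 0, so ω_n = 10.1 rad/s and ζ = 6.34/(2·10.1) = 0.3138.
%OS = 100·exp(−πζ/√(1−ζ²)) = 35.4%.

35.4%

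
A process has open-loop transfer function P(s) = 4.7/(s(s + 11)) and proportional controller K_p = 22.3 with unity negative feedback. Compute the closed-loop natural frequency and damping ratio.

1 + K_p·P(s) = 0 gives s² + 11s + 104.8 = 0.
So ω_n² = 104.8 ⇒ ω_n = 10.24 rad/s, and ζ = 11/(2ω_n) = 0.537.

ω_n = 10.2 rad/s, ζ = 0.537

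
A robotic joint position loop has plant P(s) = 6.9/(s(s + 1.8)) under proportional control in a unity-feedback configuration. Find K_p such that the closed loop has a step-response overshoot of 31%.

K_p = 0.962

From %OS = 100·exp(−πζ/√(1−ζ²)) = 31%, ζ = −ln(0.31)/√(π²+ln²(0.31)) = 0.3493.
Characteristic equation s² + 1.8s + 6.9K_p = 0 gives ζ = 1.8/(2√(6.9K_p)).
Setting ζ = 0.3493: √(6.9K_p) = 1.8/(2·0.3493) = 2.576, so K_p = 6.638/6.9 = 0.962.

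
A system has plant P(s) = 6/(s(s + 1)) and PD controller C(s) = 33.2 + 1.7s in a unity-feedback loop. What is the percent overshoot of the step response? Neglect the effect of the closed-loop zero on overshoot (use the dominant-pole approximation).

25.7%

Forward path: (33.2 + 1.7s)·6/(s(s+1)). The closed-loop characteristic equation is s² + (1 + 6·1.7)s + 6·33.2 = 0.
That is s² + 11.2s + 199.2 = 0, so ω_n = 14.11 rad/s and ζ = 11.2/(2·14.11) = 0.3968.
%OS = 100·exp(−πζ/√(1−ζ²)) = 25.7%.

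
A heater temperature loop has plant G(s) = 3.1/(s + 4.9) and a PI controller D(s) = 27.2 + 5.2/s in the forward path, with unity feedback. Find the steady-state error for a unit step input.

The open loop D(s)G(s) has a pole at the origin (type 1), so the static position error constant is infinite and e_ss = 1/(1+∞) = 0.

0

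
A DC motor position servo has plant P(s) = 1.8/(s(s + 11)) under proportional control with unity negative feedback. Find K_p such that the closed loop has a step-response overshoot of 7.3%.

From %OS = 100·exp(−πζ/√(1−ζ²)) = 7.3%, ζ = −ln(0.073)/√(π²+ln²(0.073)) = 0.6401.
Characteristic equation s² + 11s + 1.8K_p = 0 gives ζ = 11/(2√(1.8K_p)).
Setting ζ = 0.6401: √(1.8K_p) = 11/(2·0.6401) = 8.593, so K_p = 73.83/1.8 = 41.

K_p = 41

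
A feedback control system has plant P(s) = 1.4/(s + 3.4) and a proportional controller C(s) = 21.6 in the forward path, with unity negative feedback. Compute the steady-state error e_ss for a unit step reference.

0.101

The loop is type 0. Static position error constant K_pos = C(0)·P(0) = 21.6·0.4118 = 8.894.
Steady-state error to a unit step: e_ss = 1/(1+K_pos) = 1/9.894 = 0.101.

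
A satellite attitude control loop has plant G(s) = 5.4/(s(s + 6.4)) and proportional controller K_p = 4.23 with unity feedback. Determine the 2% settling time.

T_s ≈ 1.25 s

From 1 + K_pG(s) = 0: s² + 6.4s + 22.84 = 0 ⇒ ω_n = 4.779, ζ = 0.6695.
2% settling time T_s ≈ 4/(ζω_n) = 4/3.2 = 1.25 s.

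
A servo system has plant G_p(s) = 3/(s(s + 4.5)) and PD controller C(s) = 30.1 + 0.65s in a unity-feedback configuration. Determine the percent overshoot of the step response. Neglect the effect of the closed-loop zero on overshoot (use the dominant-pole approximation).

32.2%

Forward path: (30.1 + 0.65s)·3/(s(s+4.5)). The closed-loop characteristic equation is s² + (4.5 + 3·0.65)s + 3·30.1 = 0.
That is s² + 6.45s + 90.3 = 0, so ω_n = 9.503 rad/s and ζ = 6.45/(2·9.503) = 0.3394.
%OS = 100·exp(−πζ/√(1−ζ²)) = 32.2%.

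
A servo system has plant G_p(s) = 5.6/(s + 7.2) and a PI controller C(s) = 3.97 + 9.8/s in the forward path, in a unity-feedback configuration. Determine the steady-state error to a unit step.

0

The open loop C(s)G_p(s) has a pole at the origin (type 1), so the static position error constant is infinite and e_ss = 1/(1+∞) = 0.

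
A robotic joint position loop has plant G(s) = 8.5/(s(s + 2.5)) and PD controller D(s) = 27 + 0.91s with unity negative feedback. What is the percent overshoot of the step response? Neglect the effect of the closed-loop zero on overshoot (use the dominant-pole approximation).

Forward path: (27 + 0.91s)·8.5/(s(s+2.5)). The closed-loop characteristic equation is s² + (2.5 + 8.5·0.91)s + 8.5·27 = 0.
That is s² + 10.23s + 229.5 = 0, so ω_n = 15.15 rad/s and ζ = 10.23/(2·15.15) = 0.3378.
%OS = 100·exp(−πζ/√(1−ζ²)) = 32.4%.

32.4%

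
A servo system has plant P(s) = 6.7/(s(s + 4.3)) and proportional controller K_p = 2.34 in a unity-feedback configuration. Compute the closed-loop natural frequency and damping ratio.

ω_n = 3.96 rad/s, ζ = 0.543

With unity feedback the closed-loop characteristic equation is s² + 4.3s + 2.34·6.7 = s² + 4.3s + 15.68 = 0.
So ω_n² = 15.68 ⇒ ω_n = 3.96 rad/s, and ζ = 4.3/(2ω_n) = 0.543.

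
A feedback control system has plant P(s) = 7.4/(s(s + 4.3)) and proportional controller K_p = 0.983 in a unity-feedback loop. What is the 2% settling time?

Closed-loop characteristic equation: s² + 4.3s + 7.274 = 0, so ω_n = 2.697 rad/s and ζ = 4.3/(2·2.697) = 0.7972.
2% settling time T_s ≈ 4/(ζω_n) = 4/2.15 = 1.86 s.

T_s ≈ 1.86 s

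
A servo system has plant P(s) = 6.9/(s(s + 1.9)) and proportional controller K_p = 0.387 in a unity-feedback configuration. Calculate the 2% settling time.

T_s ≈ 4.21 s

From 1 + K_pP(s) = 0: s² + 1.9s + 2.67 = 0 ⇒ ω_n = 1.634, ζ = 0.5814.
2% settling time T_s ≈ 4/(ζω_n) = 4/0.95 = 4.21 s.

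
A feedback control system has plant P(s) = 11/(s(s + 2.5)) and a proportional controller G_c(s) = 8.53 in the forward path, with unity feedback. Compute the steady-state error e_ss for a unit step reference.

The open loop G_c(s)P(s) has a pole at the origin (type 1), so the static position error constant is infinite and e_ss = 1/(1+∞) = 0.

0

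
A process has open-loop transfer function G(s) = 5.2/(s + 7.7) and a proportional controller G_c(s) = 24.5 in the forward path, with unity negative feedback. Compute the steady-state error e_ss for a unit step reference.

0.057

The loop is type 0. Static position error constant K_pos = G_c(0)·G(0) = 24.5·0.6753 = 16.55.
Steady-state error to a unit step: e_ss = 1/(1+K_pos) = 1/17.55 = 0.057.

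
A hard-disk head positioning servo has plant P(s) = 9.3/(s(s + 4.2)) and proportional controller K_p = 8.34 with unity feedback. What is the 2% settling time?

Closed-loop characteristic equation: s² + 4.2s + 77.56 = 0, so ω_n = 8.807 rad/s and ζ = 4.2/(2·8.807) = 0.2384.
2% settling time T_s ≈ 4/(ζω_n) = 4/2.1 = 1.9 s.

T_s ≈ 1.9 s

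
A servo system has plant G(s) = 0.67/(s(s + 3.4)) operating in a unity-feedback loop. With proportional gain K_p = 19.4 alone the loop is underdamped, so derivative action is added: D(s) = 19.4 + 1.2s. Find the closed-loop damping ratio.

ζ = 0.583

Forward path: (19.4 + 1.2s)·0.67/(s(s+3.4)). The closed-loop characteristic equation is s² + (3.4 + 0.67·1.2)s + 0.67·19.4 = 0.
That is s² + 4.204s + 13 = 0, so ω_n = 3.605 rad/s and ζ = 4.204/(2·3.605) = 0.583.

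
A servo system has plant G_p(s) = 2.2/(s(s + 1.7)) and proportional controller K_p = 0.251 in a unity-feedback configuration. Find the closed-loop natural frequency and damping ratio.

ω_n = 0.743 rad/s, ζ = 1.14

1 + K_p·G_p(s) = 0 gives s² + 1.7s + 0.5522 = 0.
Matching s² + 2ζω_n s + ω_n²: ω_n = √0.5522 = 0.7431 rad/s and 2ζω_n = 1.7, so ζ = 1.7/(2·0.7431) = 1.14.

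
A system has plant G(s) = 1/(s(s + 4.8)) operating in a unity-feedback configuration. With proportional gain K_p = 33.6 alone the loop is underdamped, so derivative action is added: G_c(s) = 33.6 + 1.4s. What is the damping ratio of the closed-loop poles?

Forward path: (33.6 + 1.4s)·1/(s(s+4.8)). The closed-loop characteristic equation is s² + (4.8 + 1·1.4)s + 1·33.6 = 0.
That is s² + 6.2s + 33.6 = 0, so ω_n = 5.797 rad/s and ζ = 6.2/(2·5.797) = 0.5348.

ζ = 0.535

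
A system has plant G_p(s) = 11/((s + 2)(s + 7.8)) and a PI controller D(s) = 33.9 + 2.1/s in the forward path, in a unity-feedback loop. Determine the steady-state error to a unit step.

The open loop D(s)G_p(s) has a pole at the origin (type 1), so the static position error constant is infinite and e_ss = 1/(1+∞) = 0.

0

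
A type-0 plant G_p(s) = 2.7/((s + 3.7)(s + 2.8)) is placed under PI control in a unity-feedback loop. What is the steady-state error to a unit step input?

The PI controller's integrator makes the forward path type 1, so e_ss to a step is zero.

0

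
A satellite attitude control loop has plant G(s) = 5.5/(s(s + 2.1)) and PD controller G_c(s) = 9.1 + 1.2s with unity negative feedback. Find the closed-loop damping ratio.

ζ = 0.615

Forward path: (9.1 + 1.2s)·5.5/(s(s+2.1)). The closed-loop characteristic equation is s² + (2.1 + 5.5·1.2)s + 5.5·9.1 = 0.
That is s² + 8.7s + 50.05 = 0, so ω_n = 7.075 rad/s and ζ = 8.7/(2·7.075) = 0.6149.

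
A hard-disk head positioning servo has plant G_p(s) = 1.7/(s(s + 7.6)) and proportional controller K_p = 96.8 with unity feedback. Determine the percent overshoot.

Closed-loop characteristic equation: s² + 7.6s + 164.6 = 0, so ω_n = 12.83 rad/s and ζ = 7.6/(2·12.83) = 0.2962.
%OS = 100·exp(−πζ/√(1−ζ²)) = 100·exp(−π·0.2962/√0.9123) = 37.7%.

37.7%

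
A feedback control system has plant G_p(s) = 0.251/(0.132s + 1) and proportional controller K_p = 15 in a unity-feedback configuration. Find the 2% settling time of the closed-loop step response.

Closed loop: T(s) = K_p·G_p/(1+K_p·G_p) = 3.765/(0.132s + 1 + 3.765), with pole at s = −(1 + 3.765)/0.132 = −36.1.
τ = 1/36.1 = 0.0277 s, so 2% settling time ≈ 4τ = 0.111 s.

T_s ≈ 0.111 s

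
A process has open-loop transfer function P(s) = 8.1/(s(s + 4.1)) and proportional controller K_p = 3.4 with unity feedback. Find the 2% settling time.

The closed-loop denominator s² + 4.1s + 27.54 gives ω_n = √27.54 = 5.248 and ζ = 4.1/(2ω_n) = 0.3906.
2% settling time T_s ≈ 4/(ζω_n) = 4/2.05 = 1.95 s.

T_s ≈ 1.95 s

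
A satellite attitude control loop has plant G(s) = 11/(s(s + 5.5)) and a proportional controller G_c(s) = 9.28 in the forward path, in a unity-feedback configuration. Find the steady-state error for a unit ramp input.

0.0539

The loop has one pole at the origin (type 1). Velocity error constant K_v = lim_{s→0} s·G_c(s)G(s) = 9.28·11/5.5 = 18.56.
Steady-state error to a unit ramp: e_ss = 1/K_v = 0.0539.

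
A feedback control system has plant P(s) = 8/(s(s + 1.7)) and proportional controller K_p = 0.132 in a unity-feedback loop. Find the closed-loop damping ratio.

With unity feedback the closed-loop characteristic equation is s² + 1.7s + 0.132·8 = s² + 1.7s + 1.056 = 0.
So ω_n² = 1.056 ⇒ ω_n = 1.028 rad/s, and ζ = 1.7/(2ω_n) = 0.827.

ζ = 0.827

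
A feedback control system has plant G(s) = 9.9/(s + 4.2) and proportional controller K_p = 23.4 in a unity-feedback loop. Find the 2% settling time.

Closed-loop transfer function: T(s) = K_p·G(s)/(1 + K_p·G(s)) = 231.7/(s + 4.2 + 231.7) = 231.7/(s + 235.9).
Time constant τ = 1/235.9 = 0.00424 s, so the 2% settling time is about 4τ = 0.017 s.

T_s ≈ 0.017 s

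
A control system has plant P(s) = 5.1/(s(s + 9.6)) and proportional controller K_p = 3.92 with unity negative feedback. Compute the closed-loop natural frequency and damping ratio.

With unity feedback the closed-loop characteristic equation is s² + 9.6s + 3.92·5.1 = s² + 9.6s + 19.99 = 0.
So ω_n² = 19.99 ⇒ ω_n = 4.471 rad/s, and ζ = 9.6/(2ω_n) = 1.07.

ω_n = 4.47 rad/s, ζ = 1.07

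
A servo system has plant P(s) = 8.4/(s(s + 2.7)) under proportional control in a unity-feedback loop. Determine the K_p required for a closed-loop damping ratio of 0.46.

Closed-loop characteristic equation: s² + 2.7s + K_p·8.4 = 0.
So ω_n = √(8.4K_p) and 2ζω_n = 2.7, giving ζ = 2.7/(2√(8.4K_p)).
Setting ζ = 0.46: √(8.4K_p) = 2.7/(2·0.46) = 2.935, so K_p = 8.613/8.4 = 1.03.

K_p = 1.03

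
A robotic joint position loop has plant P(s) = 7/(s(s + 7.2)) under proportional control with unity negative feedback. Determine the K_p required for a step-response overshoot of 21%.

From %OS = 100·exp(−πζ/√(1−ζ²)) = 21%, ζ = −ln(0.21)/√(π²+ln²(0.21)) = 0.4449.
Characteristic equation s² + 7.2s + 7K_p = 0 gives ζ = 7.2/(2√(7K_p)).
Setting ζ = 0.4449: √(7K_p) = 7.2/(2·0.4449) = 8.092, so K_p = 65.48/7 = 9.35.

K_p = 9.35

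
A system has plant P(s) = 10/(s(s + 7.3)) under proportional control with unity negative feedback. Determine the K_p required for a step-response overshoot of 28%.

From %OS = 100·exp(−πζ/√(1−ζ²)) = 28%, ζ = −ln(0.28)/√(π²+ln²(0.28)) = 0.3755.
Characteristic equation s² + 7.3s + 10K_p = 0 gives ζ = 7.3/(2√(10K_p)).
Setting ζ = 0.3755: √(10K_p) = 7.3/(2·0.3755) = 9.719, so K_p = 94.47/10 = 9.45.

K_p = 9.45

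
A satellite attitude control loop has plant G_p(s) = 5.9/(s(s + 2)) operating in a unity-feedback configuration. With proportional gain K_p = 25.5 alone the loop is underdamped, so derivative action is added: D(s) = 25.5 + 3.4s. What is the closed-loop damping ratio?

ζ = 0.899

Forward path: (25.5 + 3.4s)·5.9/(s(s+2)). The closed-loop characteristic equation is s² + (2 + 5.9·3.4)s + 5.9·25.5 = 0.
That is s² + 22.06s + 150.5 = 0, so ω_n = 12.27 rad/s and ζ = 22.06/(2·12.27) = 0.8992.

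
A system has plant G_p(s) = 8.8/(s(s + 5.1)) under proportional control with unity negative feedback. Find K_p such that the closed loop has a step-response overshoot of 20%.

K_p = 3.55

From %OS = 100·exp(−πζ/√(1−ζ²)) = 20%, ζ = −ln(0.2)/√(π²+ln²(0.2)) = 0.4559.
Characteristic equation s² + 5.1s + 8.8K_p = 0 gives ζ = 5.1/(2√(8.8K_p)).
Setting ζ = 0.4559: √(8.8K_p) = 5.1/(2·0.4559) = 5.593, so K_p = 31.28/8.8 = 3.55.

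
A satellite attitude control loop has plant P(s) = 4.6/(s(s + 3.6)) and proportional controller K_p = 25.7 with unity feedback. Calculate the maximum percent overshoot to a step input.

From 1 + K_pP(s) = 0: s² + 3.6s + 118.2 = 0 ⇒ ω_n = 10.87, ζ = 0.1655.
%OS = 100·exp(−πζ/√(1−ζ²)) = 100·exp(−π·0.1655/√0.9726) = 59%.

59%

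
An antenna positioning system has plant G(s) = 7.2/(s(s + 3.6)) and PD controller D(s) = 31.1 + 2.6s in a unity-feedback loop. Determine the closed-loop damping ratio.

ζ = 0.746

Forward path: (31.1 + 2.6s)·7.2/(s(s+3.6)). The closed-loop characteristic equation is s² + (3.6 + 7.2·2.6)s + 7.2·31.1 = 0.
That is s² + 22.32s + 223.9 = 0, so ω_n = 14.96 rad/s and ζ = 22.32/(2·14.96) = 0.7458.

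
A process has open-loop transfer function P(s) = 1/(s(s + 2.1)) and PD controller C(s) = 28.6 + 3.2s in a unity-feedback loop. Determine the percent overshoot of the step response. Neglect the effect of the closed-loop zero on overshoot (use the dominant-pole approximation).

16.7%

Forward path: (28.6 + 3.2s)·1/(s(s+2.1)). The closed-loop characteristic equation is s² + (2.1 + 1·3.2)s + 1·28.6 = 0.
That is s² + 5.3s + 28.6 = 0, so ω_n = 5.348 rad/s and ζ = 5.3/(2·5.348) = 0.4955.
%OS = 100·exp(−πζ/√(1−ζ²)) = 16.7%.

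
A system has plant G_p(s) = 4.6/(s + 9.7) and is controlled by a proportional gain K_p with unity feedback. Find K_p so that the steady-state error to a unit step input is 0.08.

K_p = 24.2

Steady-state error for a unit step on this type-0 loop is 1/(1 + K_p·G_p(0)).
G_p(0) = 0.4742. Require 1/(1 + K_p·0.4742) = 0.08, so 1 + 0.4742·K_p = 12.5.
K_p = (12.5 − 1)/0.4742 = 24.2.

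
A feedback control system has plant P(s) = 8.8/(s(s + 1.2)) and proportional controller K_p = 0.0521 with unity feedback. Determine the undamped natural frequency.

1 + K_p·P(s) = 0 gives s² + 1.2s + 0.4585 = 0.
Matching s² + 2ζω_n s + ω_n²: ω_n = √0.4585 = 0.6771 rad/s and 2ζω_n = 1.2, so ζ = 1.2/(2·0.6771) = 0.886.

ω_n = 0.677 rad/s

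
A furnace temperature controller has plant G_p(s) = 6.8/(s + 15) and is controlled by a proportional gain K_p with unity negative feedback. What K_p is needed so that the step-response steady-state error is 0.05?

The loop is type 0, so e_ss(step) = 1/(1 + K_pos) with K_pos = K_p·G_p(0).
G_p(0) = 0.4533. Require 1/(1 + K_p·0.4533) = 0.05, so 1 + 0.4533·K_p = 20.
K_p = (20 − 1)/0.4533 = 41.9.

K_p = 41.9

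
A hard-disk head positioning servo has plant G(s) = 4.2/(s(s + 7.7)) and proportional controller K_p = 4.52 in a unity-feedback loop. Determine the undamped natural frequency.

The closed-loop denominator is s(s+7.7) + 4.52·4.2 = s² + 7.7s + 18.98.
So ω_n² = 18.98 ⇒ ω_n = 4.357 rad/s, and ζ = 7.7/(2ω_n) = 0.884.

ω_n = 4.36 rad/s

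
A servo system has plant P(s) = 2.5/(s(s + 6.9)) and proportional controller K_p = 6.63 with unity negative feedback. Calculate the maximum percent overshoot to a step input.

0.664%

From 1 + K_pP(s) = 0: s² + 6.9s + 16.57 = 0 ⇒ ω_n = 4.071, ζ = 0.8474.
%OS = 100·exp(−πζ/√(1−ζ²)) = 100·exp(−π·0.8474/√0.2819) = 0.664%.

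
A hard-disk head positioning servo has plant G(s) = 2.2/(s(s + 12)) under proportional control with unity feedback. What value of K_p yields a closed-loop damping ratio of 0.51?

K_p = 62.9

Closed-loop characteristic equation: s² + 12s + K_p·2.2 = 0.
So ω_n = √(2.2K_p) and 2ζω_n = 12, giving ζ = 12/(2√(2.2K_p)).
Setting ζ = 0.51: √(2.2K_p) = 12/(2·0.51) = 11.76, so K_p = 138.4/2.2 = 62.9.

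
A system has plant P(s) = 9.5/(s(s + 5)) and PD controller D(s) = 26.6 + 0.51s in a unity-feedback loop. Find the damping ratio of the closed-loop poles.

ζ = 0.31

Forward path: (26.6 + 0.51s)·9.5/(s(s+5)). The closed-loop characteristic equation is s² + (5 + 9.5·0.51)s + 9.5·26.6 = 0.
That is s² + 9.845s + 252.7 = 0, so ω_n = 15.9 rad/s and ζ = 9.845/(2·15.9) = 0.3097.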